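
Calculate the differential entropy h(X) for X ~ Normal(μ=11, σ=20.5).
4.4394 nats

We have X ~ Normal(μ=11, σ=20.5).

The differential entropy measures the uncertainty or information content of the distribution.

For a Normal distribution with μ=11, σ=20.5:
h(X) = 4.4394 nats

(In bits, this would be 6.4046 bits.)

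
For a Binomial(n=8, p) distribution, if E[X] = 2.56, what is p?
p = 0.32

For a Binomial(n, p) distribution:
E[X] = n × p

Given n = 8 and E[X] = 2.56:
2.56 = 8 × p
p = 2.56 / 8 = 0.32

Verification: Binomial(8, 0.32) has E[X] = 2.56 ✓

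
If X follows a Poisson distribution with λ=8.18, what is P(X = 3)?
0.025561

We have X ~ Poisson(λ=8.18).

For a Poisson distribution, the PMF gives us the probability of each outcome.

Using the PMF formula:
P(X = 3) = 0.025561

Rounded to 4 decimal places: 0.0256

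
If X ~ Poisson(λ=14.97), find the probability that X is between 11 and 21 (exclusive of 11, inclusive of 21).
0.761036

We have X ~ Poisson(λ=14.97).

To find P(11 < X ≤ 21), we use:
P(11 < X ≤ 21) = P(X ≤ 21) - P(X ≤ 11)
                 = F(21) - F(11)
                 = 0.947784 - 0.186748
                 = 0.761036

So there's approximately a 76.1% chance that X falls in this range.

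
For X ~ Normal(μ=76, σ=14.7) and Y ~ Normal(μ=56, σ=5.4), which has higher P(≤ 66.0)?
Y has higher probability (P(Y ≤ 66.0) = 0.9680 > P(X ≤ 66.0) = 0.2482)

Compute P(≤ 66.0) for each distribution:

X ~ Normal(μ=76, σ=14.7):
P(X ≤ 66.0) = 0.2482

Y ~ Normal(μ=56, σ=5.4):
P(Y ≤ 66.0) = 0.9680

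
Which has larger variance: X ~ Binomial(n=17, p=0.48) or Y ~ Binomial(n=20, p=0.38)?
Y has larger variance (4.7120 > 4.2432)

Compute the variance for each distribution:

X ~ Binomial(n=17, p=0.48):
Var(X) = 4.2432

Y ~ Binomial(n=20, p=0.38):
Var(Y) = 4.7120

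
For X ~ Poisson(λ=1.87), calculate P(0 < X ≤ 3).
0.725663

We have X ~ Poisson(λ=1.87).

To find P(0 < X ≤ 3), we use:
P(0 < X ≤ 3) = P(X ≤ 3) - P(X ≤ 0)
                 = F(3) - F(0)
                 = 0.879787 - 0.154124
                 = 0.725663

So there's approximately a 72.6% chance that X falls in this range.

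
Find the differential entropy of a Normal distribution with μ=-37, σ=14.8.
4.1136 nats

We have X ~ Normal(μ=-37, σ=14.8).

The differential entropy measures the uncertainty or information content of the distribution.

For a Normal distribution with μ=-37, σ=14.8:
h(X) = 4.1136 nats

(In bits, this would be 5.9346 bits.)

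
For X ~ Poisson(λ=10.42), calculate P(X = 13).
0.081781

We have X ~ Poisson(λ=10.42).

For a Poisson distribution, the PMF gives us the probability of each outcome.

Using the PMF formula:
P(X = 13) = 0.081781

Rounded to 4 decimal places: 0.0818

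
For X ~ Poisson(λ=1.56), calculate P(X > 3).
0.073397

We have X ~ Poisson(λ=1.56).

P(X > 3) = 1 - P(X ≤ 3)
                = 1 - F(3)
                = 1 - 0.926603
                = 0.073397

So there's approximately a 7.3% chance that X exceeds 3.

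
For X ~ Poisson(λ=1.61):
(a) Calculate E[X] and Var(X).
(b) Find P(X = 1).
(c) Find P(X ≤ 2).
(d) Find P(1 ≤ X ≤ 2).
(a) E[X] = 1.6100, Var(X) = 1.6100
(b) P(X = 1) = 0.321819
(c) P(X ≤ 2) = 0.780771
(d) P(1 ≤ X ≤ 2) = 0.580883

We have X ~ Poisson(λ=1.61).

(a) Moments:
E[X] = 1.6100
Var(X) = 1.6100
σ = √Var(X) = 1.2689

(b) Point probability using PMF:
P(X = 1) = 0.321819

(c) Cumulative probability using CDF:
P(X ≤ 2) = F(2) = 0.780771

(d) Range probability:
P(1 ≤ X ≤ 2) = P(X ≤ 2) - P(X ≤ 0)
                   = F(2) - F(0)
                   = 0.780771 - 0.199888
                   = 0.580883

This means approximately 58.1% of outcomes fall in the interval [1, 2].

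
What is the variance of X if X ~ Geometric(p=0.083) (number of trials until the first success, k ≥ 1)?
133.1108

We have X ~ Geometric(p=0.083) (number of trials until the first success, k ≥ 1).

For a Geometric distribution with p=0.083 (number of trials until the first success, k ≥ 1):
Var(X) = 133.1108

The variance measures the spread of the distribution around the mean.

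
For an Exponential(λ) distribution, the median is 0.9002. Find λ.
λ = 0.7700

For X ~ Exponential(λ), the CDF is F(x) = 1 - e^(-λx).
The median m satisfies F(m) = 0.5:
1 - e^(-λm) = 0.5
e^(-λm) = 0.5
λm = ln(2)
m = ln(2) / λ

Given m = 0.9002:
λ = ln(2) / 0.9002 = 0.693147 / 0.9002 = 0.7700

Verification: ln(2) / 0.7700 = 0.9002 ✓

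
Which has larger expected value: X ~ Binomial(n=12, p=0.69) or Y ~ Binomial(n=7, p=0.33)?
X has larger mean (8.2800 > 2.3100)

Compute the expected value for each distribution:

X ~ Binomial(n=12, p=0.69):
E[X] = 8.2800

Y ~ Binomial(n=7, p=0.33):
E[Y] = 2.3100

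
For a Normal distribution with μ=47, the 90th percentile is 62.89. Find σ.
σ = 12.3990

For X ~ Normal(μ, σ), the p-th percentile satisfies x = μ + z_p × σ,
where z_p = Φ⁻¹(p) is the standard normal quantile.

Step 1: z_{0.9} = Φ⁻¹(0.9) = 1.2816

Step 2: Solve for σ:
62.89 = 47 + 1.2816 × σ
σ = (62.89 - 47) / 1.2816
σ = 15.89 / 1.2816
σ = 12.3990

Verification: μ + z × σ = 47 + 1.2816 × 12.3990 = 62.89 ✓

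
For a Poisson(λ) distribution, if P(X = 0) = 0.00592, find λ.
λ = 5.1294

For a Poisson(λ) distribution, the PMF at 0 is:
P(X = 0) = λ^0 e^(-λ) / 0! = e^(-λ)

Given P(X = 0) = 0.00592:
e^(-λ) = 0.00592
-λ = ln(0.00592)
λ = -ln(0.00592) = 5.1294

Verification: e^(-5.1294) = 0.00592 ✓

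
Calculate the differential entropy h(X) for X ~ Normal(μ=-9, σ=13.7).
4.0363 nats

We have X ~ Normal(μ=-9, σ=13.7).

The differential entropy measures the uncertainty or information content of the distribution.

For a Normal distribution with μ=-9, σ=13.7:
h(X) = 4.0363 nats

(In bits, this would be 5.8232 bits.)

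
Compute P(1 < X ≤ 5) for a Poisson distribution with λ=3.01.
0.717411

We have X ~ Poisson(λ=3.01).

To find P(1 < X ≤ 5), we use:
P(1 < X ≤ 5) = P(X ≤ 5) - P(X ≤ 1)
                 = F(5) - F(1)
                 = 0.915071 - 0.197660
                 = 0.717411

So there's approximately a 71.7% chance that X falls in this range.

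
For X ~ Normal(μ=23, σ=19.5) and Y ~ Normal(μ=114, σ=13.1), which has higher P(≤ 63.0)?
X has higher probability (P(X ≤ 63.0) = 0.9799 > P(Y ≤ 63.0) = 0.0000)

Compute P(≤ 63.0) for each distribution:

X ~ Normal(μ=23, σ=19.5):
P(X ≤ 63.0) = 0.9799

Y ~ Normal(μ=114, σ=13.1):
P(Y ≤ 63.0) = 0.0000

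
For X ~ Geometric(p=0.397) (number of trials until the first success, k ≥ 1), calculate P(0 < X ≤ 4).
0.867788

We have X ~ Geometric(p=0.397) (number of trials until the first success, k ≥ 1).

To find P(0 < X ≤ 4), we use:
P(0 < X ≤ 4) = P(X ≤ 4) - P(X ≤ 0)
                 = F(4) - F(0)
                 = 0.867788 - 0.000000
                 = 0.867788

So there's approximately a 86.8% chance that X falls in this range.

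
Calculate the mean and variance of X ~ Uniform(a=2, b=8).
E[X] = 5.0000, Var(X) = 3.0000

We have X ~ Uniform(a=2, b=8).

For a Uniform distribution with a=2, b=8:

Expected value:
E[X] = 5.0000

Variance:
Var(X) = 3.0000

Standard deviation:
σ = √Var(X) = 1.7321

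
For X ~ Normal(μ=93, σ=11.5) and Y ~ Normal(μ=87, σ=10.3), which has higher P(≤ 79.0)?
Y has higher probability (P(Y ≤ 79.0) = 0.2187 > P(X ≤ 79.0) = 0.1117)

Compute P(≤ 79.0) for each distribution:

X ~ Normal(μ=93, σ=11.5):
P(X ≤ 79.0) = 0.1117

Y ~ Normal(μ=87, σ=10.3):
P(Y ≤ 79.0) = 0.2187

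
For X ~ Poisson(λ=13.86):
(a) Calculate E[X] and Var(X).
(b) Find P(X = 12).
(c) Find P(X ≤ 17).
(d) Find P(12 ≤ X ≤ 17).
(a) E[X] = 13.8600, Var(X) = 13.8600
(b) P(X = 12) = 0.100346
(c) P(X ≤ 17) = 0.837029
(d) P(12 ≤ X ≤ 17) = 0.565002

We have X ~ Poisson(λ=13.86).

(a) Moments:
E[X] = 13.8600
Var(X) = 13.8600
σ = √Var(X) = 3.7229

(b) Point probability using PMF:
P(X = 12) = 0.100346

(c) Cumulative probability using CDF:
P(X ≤ 17) = F(17) = 0.837029

(d) Range probability:
P(12 ≤ X ≤ 17) = P(X ≤ 17) - P(X ≤ 11)
                   = F(17) - F(11)
                   = 0.837029 - 0.272027
                   = 0.565002

This means approximately 56.5% of outcomes fall in the interval [12, 17].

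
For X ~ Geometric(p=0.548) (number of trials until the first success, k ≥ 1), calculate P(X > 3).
0.092345

We have X ~ Geometric(p=0.548) (number of trials until the first success, k ≥ 1).

P(X > 3) = 1 - P(X ≤ 3)
                = 1 - F(3)
                = 1 - 0.907655
                = 0.092345

So there's approximately a 9.2% chance that X exceeds 3.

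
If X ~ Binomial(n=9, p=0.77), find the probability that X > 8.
0.095152

We have X ~ Binomial(n=9, p=0.77).

P(X > 8) = 1 - P(X ≤ 8)
                = 1 - F(8)
                = 1 - 0.904848
                = 0.095152

So there's approximately a 9.5% chance that X exceeds 8.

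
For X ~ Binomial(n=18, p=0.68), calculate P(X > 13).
0.269104

We have X ~ Binomial(n=18, p=0.68).

P(X > 13) = 1 - P(X ≤ 13)
                = 1 - F(13)
                = 1 - 0.730896
                = 0.269104

So there's approximately a 26.9% chance that X exceeds 13.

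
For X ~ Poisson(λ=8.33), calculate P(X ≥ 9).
0.453414

We have X ~ Poisson(λ=8.33).

For discrete distributions, P(X ≥ 9) = 1 - P(X ≤ 8).

P(X ≤ 8) = 0.546586
P(X ≥ 9) = 1 - 0.546586 = 0.453414

So there's approximately a 45.3% chance that X is at least 9.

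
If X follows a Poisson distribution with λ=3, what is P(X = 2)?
0.224042

We have X ~ Poisson(λ=3).

For a Poisson distribution, the PMF gives us the probability of each outcome.

Using the PMF formula:
P(X = 2) = 0.224042

Rounded to 4 decimal places: 0.2240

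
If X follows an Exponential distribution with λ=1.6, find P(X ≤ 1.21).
0.855720

We have X ~ Exponential(λ=1.6).

The CDF gives us P(X ≤ k).

Using the CDF:
P(X ≤ 1.21) = 0.855720

This means there's approximately a 85.6% chance that X is at most 1.21.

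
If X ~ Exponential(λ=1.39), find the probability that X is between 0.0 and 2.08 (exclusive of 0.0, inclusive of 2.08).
0.944490

We have X ~ Exponential(λ=1.39).

To find P(0.0 < X ≤ 2.08), we use:
P(0.0 < X ≤ 2.08) = P(X ≤ 2.08) - P(X ≤ 0.0)
                 = F(2.08) - F(0.0)
                 = 0.944490 - 0.000000
                 = 0.944490

So there's approximately a 94.4% chance that X falls in this range.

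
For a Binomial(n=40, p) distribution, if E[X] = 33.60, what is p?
p = 0.84

For a Binomial(n, p) distribution:
E[X] = n × p

Given n = 40 and E[X] = 33.60:
33.60 = 40 × p
p = 33.60 / 40 = 0.84

Verification: Binomial(40, 0.84) has E[X] = 33.60 ✓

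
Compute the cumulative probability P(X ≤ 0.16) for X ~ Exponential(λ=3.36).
0.415851

We have X ~ Exponential(λ=3.36).

The CDF gives us P(X ≤ k).

Using the CDF:
P(X ≤ 0.16) = 0.415851

This means there's approximately a 41.6% chance that X is at most 0.16.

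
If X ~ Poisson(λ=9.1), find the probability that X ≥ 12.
0.206800

We have X ~ Poisson(λ=9.1).

For discrete distributions, P(X ≥ 12) = 1 - P(X ≤ 11).

P(X ≤ 11) = 0.793200
P(X ≥ 12) = 1 - 0.793200 = 0.206800

So there's approximately a 20.7% chance that X is at least 12.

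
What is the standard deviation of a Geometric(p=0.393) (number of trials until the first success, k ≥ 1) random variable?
1.9824

We have X ~ Geometric(p=0.393) (number of trials until the first success, k ≥ 1).

For a Geometric distribution with p=0.393 (number of trials until the first success, k ≥ 1):
σ = √Var(X) = 1.9824

The standard deviation is the square root of the variance.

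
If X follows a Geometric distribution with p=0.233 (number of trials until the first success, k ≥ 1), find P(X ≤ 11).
0.945956

We have X ~ Geometric(p=0.233) (number of trials until the first success, k ≥ 1).

The CDF gives us P(X ≤ k).

Using the CDF:
P(X ≤ 11) = 0.945956

This means there's approximately a 94.6% chance that X is at most 11.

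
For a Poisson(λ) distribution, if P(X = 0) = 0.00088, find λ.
λ = 7.0356

For a Poisson(λ) distribution, the PMF at 0 is:
P(X = 0) = λ^0 e^(-λ) / 0! = e^(-λ)

Given P(X = 0) = 0.00088:
e^(-λ) = 0.00088
-λ = ln(0.00088)
λ = -ln(0.00088) = 7.0356

Verification: e^(-7.0356) = 0.00088 ✓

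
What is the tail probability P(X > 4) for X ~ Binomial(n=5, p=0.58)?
0.065636

We have X ~ Binomial(n=5, p=0.58).

P(X > 4) = 1 - P(X ≤ 4)
                = 1 - F(4)
                = 1 - 0.934364
                = 0.065636

So there's approximately a 6.6% chance that X exceeds 4.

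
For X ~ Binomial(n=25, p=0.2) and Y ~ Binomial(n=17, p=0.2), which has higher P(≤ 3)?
Y has higher probability (P(Y ≤ 3) = 0.5489 > P(X ≤ 3) = 0.2340)

Compute P(≤ 3) for each distribution:

X ~ Binomial(n=25, p=0.2):
P(X ≤ 3) = 0.2340

Y ~ Binomial(n=17, p=0.2):
P(Y ≤ 3) = 0.5489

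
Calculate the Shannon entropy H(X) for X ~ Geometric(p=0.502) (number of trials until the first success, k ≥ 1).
1.3808 nats

We have X ~ Geometric(p=0.502) (number of trials until the first success, k ≥ 1).

The Shannon entropy measures the uncertainty or information content of the distribution.

For a Geometric distribution with p=0.502 (number of trials until the first success, k ≥ 1):
H(X) = 1.3808 nats

(In bits, this would be 1.9920 bits.)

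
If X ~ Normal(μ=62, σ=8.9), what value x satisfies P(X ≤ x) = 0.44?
60.6564

We have X ~ Normal(μ=62, σ=8.9).

We want to find x such that P(X ≤ x) = 0.44.

This is the 44th percentile, which means 44% of values fall below this point.

Using the inverse CDF (quantile function):
x = F⁻¹(0.44) = 60.6564

Verification: P(X ≤ 60.6564) = 0.44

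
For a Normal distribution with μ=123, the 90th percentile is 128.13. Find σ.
σ = 4.0030

For X ~ Normal(μ, σ), the p-th percentile satisfies x = μ + z_p × σ,
where z_p = Φ⁻¹(p) is the standard normal quantile.

Step 1: z_{0.9} = Φ⁻¹(0.9) = 1.2816

Step 2: Solve for σ:
128.13 = 123 + 1.2816 × σ
σ = (128.13 - 123) / 1.2816
σ = 5.13 / 1.2816
σ = 4.0030

Verification: μ + z × σ = 123 + 1.2816 × 4.0030 = 128.13 ✓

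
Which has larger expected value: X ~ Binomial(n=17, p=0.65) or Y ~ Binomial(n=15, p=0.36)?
X has larger mean (11.0500 > 5.4000)

Compute the expected value for each distribution:

X ~ Binomial(n=17, p=0.65):
E[X] = 11.0500

Y ~ Binomial(n=15, p=0.36):
E[Y] = 5.4000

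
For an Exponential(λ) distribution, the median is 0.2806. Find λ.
λ = 2.4702

For X ~ Exponential(λ), the CDF is F(x) = 1 - e^(-λx).
The median m satisfies F(m) = 0.5:
1 - e^(-λm) = 0.5
e^(-λm) = 0.5
λm = ln(2)
m = ln(2) / λ

Given m = 0.2806:
λ = ln(2) / 0.2806 = 0.693147 / 0.2806 = 2.4702

Verification: ln(2) / 2.4702 = 0.2806 ✓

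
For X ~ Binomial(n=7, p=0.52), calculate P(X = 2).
0.144688

We have X ~ Binomial(n=7, p=0.52).

For a Binomial distribution, the PMF gives us the probability of each outcome.

Using the PMF formula:
P(X = 2) = 0.144688

Rounded to 4 decimal places: 0.1447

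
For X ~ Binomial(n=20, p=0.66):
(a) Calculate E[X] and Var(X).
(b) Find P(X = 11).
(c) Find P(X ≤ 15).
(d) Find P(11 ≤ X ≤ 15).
(a) E[X] = 13.2000, Var(X) = 4.4880
(b) P(X = 11) = 0.105560
(c) P(X ≤ 15) = 0.862554
(d) P(11 ≤ X ≤ 15) = 0.759369

We have X ~ Binomial(n=20, p=0.66).

(a) Moments:
E[X] = 13.2000
Var(X) = 4.4880
σ = √Var(X) = 2.1185

(b) Point probability using PMF:
P(X = 11) = 0.105560

(c) Cumulative probability using CDF:
P(X ≤ 15) = F(15) = 0.862554

(d) Range probability:
P(11 ≤ X ≤ 15) = P(X ≤ 15) - P(X ≤ 10)
                   = F(15) - F(10)
                   = 0.862554 - 0.103185
                   = 0.759369

This means approximately 75.9% of outcomes fall in the interval [11, 15].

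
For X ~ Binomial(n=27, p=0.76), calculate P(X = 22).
0.153458

We have X ~ Binomial(n=27, p=0.76).

For a Binomial distribution, the PMF gives us the probability of each outcome.

Using the PMF formula:
P(X = 22) = 0.153458

Rounded to 4 decimal places: 0.1535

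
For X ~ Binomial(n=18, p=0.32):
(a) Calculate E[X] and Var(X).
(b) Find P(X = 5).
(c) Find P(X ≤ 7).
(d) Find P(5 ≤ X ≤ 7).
(a) E[X] = 5.7600, Var(X) = 3.9168
(b) P(X = 5) = 0.191093
(c) P(X ≤ 7) = 0.812219
(d) P(5 ≤ X ≤ 7) = 0.543115

We have X ~ Binomial(n=18, p=0.32).

(a) Moments:
E[X] = 5.7600
Var(X) = 3.9168
σ = √Var(X) = 1.9791

(b) Point probability using PMF:
P(X = 5) = 0.191093

(c) Cumulative probability using CDF:
P(X ≤ 7) = F(7) = 0.812219

(d) Range probability:
P(5 ≤ X ≤ 7) = P(X ≤ 7) - P(X ≤ 4)
                   = F(7) - F(4)
                   = 0.812219 - 0.269104
                   = 0.543115

This means approximately 54.3% of outcomes fall in the interval [5, 7].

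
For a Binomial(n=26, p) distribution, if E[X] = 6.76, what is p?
p = 0.26

For a Binomial(n, p) distribution:
E[X] = n × p

Given n = 26 and E[X] = 6.76:
6.76 = 26 × p
p = 6.76 / 26 = 0.26

Verification: Binomial(26, 0.26) has E[X] = 6.76 ✓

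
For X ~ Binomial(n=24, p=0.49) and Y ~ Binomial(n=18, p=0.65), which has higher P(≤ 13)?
Y has higher probability (P(Y ≤ 13) = 0.8114 > P(X ≤ 13) = 0.7611)

Compute P(≤ 13) for each distribution:

X ~ Binomial(n=24, p=0.49):
P(X ≤ 13) = 0.7611

Y ~ Binomial(n=18, p=0.65):
P(Y ≤ 13) = 0.8114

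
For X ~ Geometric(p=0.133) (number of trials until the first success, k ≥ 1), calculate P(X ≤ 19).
0.933570

We have X ~ Geometric(p=0.133) (number of trials until the first success, k ≥ 1).

The CDF gives us P(X ≤ k).

Using the CDF:
P(X ≤ 19) = 0.933570

This means there's approximately a 93.4% chance that X is at most 19.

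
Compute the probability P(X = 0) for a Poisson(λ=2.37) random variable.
0.093481

We have X ~ Poisson(λ=2.37).

For a Poisson distribution, the PMF gives us the probability of each outcome.

Using the PMF formula:
P(X = 0) = 0.093481

Rounded to 4 decimal places: 0.0935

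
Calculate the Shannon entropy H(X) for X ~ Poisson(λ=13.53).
2.7150 nats

We have X ~ Poisson(λ=13.53).

The Shannon entropy measures the uncertainty or information content of the distribution.

For a Poisson distribution with λ=13.53:
H(X) = 2.7150 nats

(In bits, this would be 3.9169 bits.)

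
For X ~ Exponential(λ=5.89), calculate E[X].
0.1698

We have X ~ Exponential(λ=5.89).

For an Exponential distribution with λ=5.89:
E[X] = 0.1698

This is the expected (average) value of X.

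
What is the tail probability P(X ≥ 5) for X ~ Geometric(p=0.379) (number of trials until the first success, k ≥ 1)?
0.148719

We have X ~ Geometric(p=0.379) (number of trials until the first success, k ≥ 1).

For discrete distributions, P(X ≥ 5) = 1 - P(X ≤ 4).

P(X ≤ 4) = 0.851281
P(X ≥ 5) = 1 - 0.851281 = 0.148719

So there's approximately a 14.9% chance that X is at least 5.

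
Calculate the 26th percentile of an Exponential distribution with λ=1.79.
0.1682

We have X ~ Exponential(λ=1.79).

We want to find x such that P(X ≤ x) = 0.26.

This is the 26th percentile, which means 26% of values fall below this point.

Using the inverse CDF (quantile function):
x = F⁻¹(0.26) = 0.1682

Verification: P(X ≤ 0.1682) = 0.26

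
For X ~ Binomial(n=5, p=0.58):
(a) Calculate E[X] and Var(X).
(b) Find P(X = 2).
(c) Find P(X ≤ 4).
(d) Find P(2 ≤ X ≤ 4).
(a) E[X] = 2.9000, Var(X) = 1.2180
(b) P(X = 2) = 0.249232
(c) P(X ≤ 4) = 0.934364
(d) P(2 ≤ X ≤ 4) = 0.831056

We have X ~ Binomial(n=5, p=0.58).

(a) Moments:
E[X] = 2.9000
Var(X) = 1.2180
σ = √Var(X) = 1.1036

(b) Point probability using PMF:
P(X = 2) = 0.249232

(c) Cumulative probability using CDF:
P(X ≤ 4) = F(4) = 0.934364

(d) Range probability:
P(2 ≤ X ≤ 4) = P(X ≤ 4) - P(X ≤ 1)
                   = F(4) - F(1)
                   = 0.934364 - 0.103308
                   = 0.831056

This means approximately 83.1% of outcomes fall in the interval [2, 4].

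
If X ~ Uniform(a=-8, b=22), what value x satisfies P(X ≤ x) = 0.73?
13.9000

We have X ~ Uniform(a=-8, b=22).

We want to find x such that P(X ≤ x) = 0.73.

This is the 73rd percentile, which means 73% of values fall below this point.

Using the inverse CDF (quantile function):
x = F⁻¹(0.73) = 13.9000

Verification: P(X ≤ 13.9000) = 0.73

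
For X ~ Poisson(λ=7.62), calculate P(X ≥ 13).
0.047214

We have X ~ Poisson(λ=7.62).

For discrete distributions, P(X ≥ 13) = 1 - P(X ≤ 12).

P(X ≤ 12) = 0.952786
P(X ≥ 13) = 1 - 0.952786 = 0.047214

So there's approximately a 4.7% chance that X is at least 13.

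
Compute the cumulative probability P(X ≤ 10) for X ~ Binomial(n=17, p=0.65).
0.381218

We have X ~ Binomial(n=17, p=0.65).

The CDF gives us P(X ≤ k).

Using the CDF:
P(X ≤ 10) = 0.381218

This means there's approximately a 38.1% chance that X is at most 10.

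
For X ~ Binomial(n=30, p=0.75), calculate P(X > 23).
0.348054

We have X ~ Binomial(n=30, p=0.75).

P(X > 23) = 1 - P(X ≤ 23)
                = 1 - F(23)
                = 1 - 0.651946
                = 0.348054

So there's approximately a 34.8% chance that X exceeds 23.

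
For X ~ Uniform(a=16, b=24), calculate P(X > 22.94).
0.132500

We have X ~ Uniform(a=16, b=24).

P(X > 22.94) = 1 - P(X ≤ 22.94)
                = 1 - F(22.94)
                = 1 - 0.867500
                = 0.132500

So there's approximately a 13.2% chance that X exceeds 22.94.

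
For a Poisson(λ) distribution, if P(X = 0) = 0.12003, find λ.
λ = 2.1200

For a Poisson(λ) distribution, the PMF at 0 is:
P(X = 0) = λ^0 e^(-λ) / 0! = e^(-λ)

Given P(X = 0) = 0.12003:
e^(-λ) = 0.12003
-λ = ln(0.12003)
λ = -ln(0.12003) = 2.1200

Verification: e^(-2.1200) = 0.12003 ✓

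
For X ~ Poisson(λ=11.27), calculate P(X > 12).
0.341179

We have X ~ Poisson(λ=11.27).

P(X > 12) = 1 - P(X ≤ 12)
                = 1 - F(12)
                = 1 - 0.658821
                = 0.341179

So there's approximately a 34.1% chance that X exceeds 12.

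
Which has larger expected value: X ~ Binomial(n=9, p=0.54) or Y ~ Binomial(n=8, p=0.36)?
X has larger mean (4.8600 > 2.8800)

Compute the expected value for each distribution:

X ~ Binomial(n=9, p=0.54):
E[X] = 4.8600

Y ~ Binomial(n=8, p=0.36):
E[Y] = 2.8800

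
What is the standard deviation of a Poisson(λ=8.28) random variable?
2.8775

We have X ~ Poisson(λ=8.28).

For a Poisson distribution with λ=8.28:
σ = √Var(X) = 2.8775

The standard deviation is the square root of the variance.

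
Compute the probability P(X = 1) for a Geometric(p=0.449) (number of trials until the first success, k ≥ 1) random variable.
0.449000

We have X ~ Geometric(p=0.449) (number of trials until the first success, k ≥ 1).

For a Geometric distribution, the PMF gives us the probability of each outcome.

Using the PMF formula:
P(X = 1) = 0.449000

Rounded to 4 decimal places: 0.4490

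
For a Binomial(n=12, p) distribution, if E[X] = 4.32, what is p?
p = 0.36

For a Binomial(n, p) distribution:
E[X] = n × p

Given n = 12 and E[X] = 4.32:
4.32 = 12 × p
p = 4.32 / 12 = 0.36

Verification: Binomial(12, 0.36) has E[X] = 4.32 ✓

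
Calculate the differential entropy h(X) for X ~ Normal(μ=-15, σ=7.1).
3.3790 nats

We have X ~ Normal(μ=-15, σ=7.1).

The differential entropy measures the uncertainty or information content of the distribution.

For a Normal distribution with μ=-15, σ=7.1:
h(X) = 3.3790 nats

(In bits, this would be 4.8749 bits.)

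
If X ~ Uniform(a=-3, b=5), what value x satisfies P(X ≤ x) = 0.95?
4.6000

We have X ~ Uniform(a=-3, b=5).

We want to find x such that P(X ≤ x) = 0.95.

This is the 95th percentile, which means 95% of values fall below this point.

Using the inverse CDF (quantile function):
x = F⁻¹(0.95) = 4.6000

Verification: P(X ≤ 4.6000) = 0.95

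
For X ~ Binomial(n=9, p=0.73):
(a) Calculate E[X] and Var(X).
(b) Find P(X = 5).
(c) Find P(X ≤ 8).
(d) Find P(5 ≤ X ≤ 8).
(a) E[X] = 6.5700, Var(X) = 1.7739
(b) P(X = 5) = 0.138816
(c) P(X ≤ 8) = 0.941128
(d) P(5 ≤ X ≤ 8) = 0.874926

We have X ~ Binomial(n=9, p=0.73).

(a) Moments:
E[X] = 6.5700
Var(X) = 1.7739
σ = √Var(X) = 1.3319

(b) Point probability using PMF:
P(X = 5) = 0.138816

(c) Cumulative probability using CDF:
P(X ≤ 8) = F(8) = 0.941128

(d) Range probability:
P(5 ≤ X ≤ 8) = P(X ≤ 8) - P(X ≤ 4)
                   = F(8) - F(4)
                   = 0.941128 - 0.066203
                   = 0.874926

This means approximately 87.5% of outcomes fall in the interval [5, 8].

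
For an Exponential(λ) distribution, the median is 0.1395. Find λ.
λ = 4.9688

For X ~ Exponential(λ), the CDF is F(x) = 1 - e^(-λx).
The median m satisfies F(m) = 0.5:
1 - e^(-λm) = 0.5
e^(-λm) = 0.5
λm = ln(2)
m = ln(2) / λ

Given m = 0.1395:
λ = ln(2) / 0.1395 = 0.693147 / 0.1395 = 4.9688

Verification: ln(2) / 4.9688 = 0.1395 ✓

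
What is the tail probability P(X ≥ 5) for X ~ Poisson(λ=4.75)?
0.514602

We have X ~ Poisson(λ=4.75).

For discrete distributions, P(X ≥ 5) = 1 - P(X ≤ 4).

P(X ≤ 4) = 0.485398
P(X ≥ 5) = 1 - 0.485398 = 0.514602

So there's approximately a 51.5% chance that X is at least 5.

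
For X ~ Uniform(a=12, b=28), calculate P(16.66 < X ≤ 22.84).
0.386250

We have X ~ Uniform(a=12, b=28).

To find P(16.66 < X ≤ 22.84), we use:
P(16.66 < X ≤ 22.84) = P(X ≤ 22.84) - P(X ≤ 16.66)
                 = F(22.84) - F(16.66)
                 = 0.677500 - 0.291250
                 = 0.386250

So there's approximately a 38.6% chance that X falls in this range.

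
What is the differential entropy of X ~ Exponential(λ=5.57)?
-0.7174 nats

We have X ~ Exponential(λ=5.57).

The differential entropy measures the uncertainty or information content of the distribution.

For an Exponential distribution with λ=5.57:
h(X) = -0.7174 nats

(In bits, this would be -1.0350 bits.)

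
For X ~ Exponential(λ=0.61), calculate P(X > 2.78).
0.183452

We have X ~ Exponential(λ=0.61).

P(X > 2.78) = 1 - P(X ≤ 2.78)
                = 1 - F(2.78)
                = 1 - 0.816548
                = 0.183452

So there's approximately a 18.3% chance that X exceeds 2.78.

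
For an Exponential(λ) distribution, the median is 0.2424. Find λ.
λ = 2.8595

For X ~ Exponential(λ), the CDF is F(x) = 1 - e^(-λx).
The median m satisfies F(m) = 0.5:
1 - e^(-λm) = 0.5
e^(-λm) = 0.5
λm = ln(2)
m = ln(2) / λ

Given m = 0.2424:
λ = ln(2) / 0.2424 = 0.693147 / 0.2424 = 2.8595

Verification: ln(2) / 2.8595 = 0.2424 ✓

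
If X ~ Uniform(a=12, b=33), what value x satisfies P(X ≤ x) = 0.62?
25.0200

We have X ~ Uniform(a=12, b=33).

We want to find x such that P(X ≤ x) = 0.62.

This is the 62nd percentile, which means 62% of values fall below this point.

Using the inverse CDF (quantile function):
x = F⁻¹(0.62) = 25.0200

Verification: P(X ≤ 25.0200) = 0.62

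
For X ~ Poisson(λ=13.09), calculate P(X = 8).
0.044165

We have X ~ Poisson(λ=13.09).

For a Poisson distribution, the PMF gives us the probability of each outcome.

Using the PMF formula:
P(X = 8) = 0.044165

Rounded to 4 decimal places: 0.0442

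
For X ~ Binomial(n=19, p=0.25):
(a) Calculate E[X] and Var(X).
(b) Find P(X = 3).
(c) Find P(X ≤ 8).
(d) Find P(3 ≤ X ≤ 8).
(a) E[X] = 4.7500, Var(X) = 3.5625
(b) P(X = 3) = 0.151748
(c) P(X ≤ 8) = 0.971252
(d) P(3 ≤ X ≤ 8) = 0.859907

We have X ~ Binomial(n=19, p=0.25).

(a) Moments:
E[X] = 4.7500
Var(X) = 3.5625
σ = √Var(X) = 1.8875

(b) Point probability using PMF:
P(X = 3) = 0.151748

(c) Cumulative probability using CDF:
P(X ≤ 8) = F(8) = 0.971252

(d) Range probability:
P(3 ≤ X ≤ 8) = P(X ≤ 8) - P(X ≤ 2)
                   = F(8) - F(2)
                   = 0.971252 - 0.111345
                   = 0.859907

This means approximately 86.0% of outcomes fall in the interval [3, 8].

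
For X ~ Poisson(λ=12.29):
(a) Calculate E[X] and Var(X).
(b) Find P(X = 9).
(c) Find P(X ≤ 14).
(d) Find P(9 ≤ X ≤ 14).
(a) E[X] = 12.2900, Var(X) = 12.2900
(b) P(X = 9) = 0.081045
(c) P(X ≤ 14) = 0.745175
(d) P(9 ≤ X ≤ 14) = 0.608246

We have X ~ Poisson(λ=12.29).

(a) Moments:
E[X] = 12.2900
Var(X) = 12.2900
σ = √Var(X) = 3.5057

(b) Point probability using PMF:
P(X = 9) = 0.081045

(c) Cumulative probability using CDF:
P(X ≤ 14) = F(14) = 0.745175

(d) Range probability:
P(9 ≤ X ≤ 14) = P(X ≤ 14) - P(X ≤ 8)
                   = F(14) - F(8)
                   = 0.745175 - 0.136929
                   = 0.608246

This means approximately 60.8% of outcomes fall in the interval [9, 14].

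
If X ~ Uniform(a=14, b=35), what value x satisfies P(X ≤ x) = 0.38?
21.9800

We have X ~ Uniform(a=14, b=35).

We want to find x such that P(X ≤ x) = 0.38.

This is the 38th percentile, which means 38% of values fall below this point.

Using the inverse CDF (quantile function):
x = F⁻¹(0.38) = 21.9800

Verification: P(X ≤ 21.9800) = 0.38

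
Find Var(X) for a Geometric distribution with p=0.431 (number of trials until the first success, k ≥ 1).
3.0631

We have X ~ Geometric(p=0.431) (number of trials until the first success, k ≥ 1).

For a Geometric distribution with p=0.431 (number of trials until the first success, k ≥ 1):
Var(X) = 3.0631

The variance measures the spread of the distribution around the mean.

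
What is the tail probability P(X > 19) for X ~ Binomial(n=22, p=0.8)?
0.154491

We have X ~ Binomial(n=22, p=0.8).

P(X > 19) = 1 - P(X ≤ 19)
                = 1 - F(19)
                = 1 - 0.845509
                = 0.154491

So there's approximately a 15.4% chance that X exceeds 19.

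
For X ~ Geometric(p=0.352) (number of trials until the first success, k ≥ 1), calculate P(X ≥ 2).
0.648000

We have X ~ Geometric(p=0.352) (number of trials until the first success, k ≥ 1).

For discrete distributions, P(X ≥ 2) = 1 - P(X ≤ 1).

P(X ≤ 1) = 0.352000
P(X ≥ 2) = 1 - 0.352000 = 0.648000

So there's approximately a 64.8% chance that X is at least 2.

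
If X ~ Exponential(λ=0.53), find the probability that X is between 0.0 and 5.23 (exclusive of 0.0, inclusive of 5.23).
0.937457

We have X ~ Exponential(λ=0.53).

To find P(0.0 < X ≤ 5.23), we use:
P(0.0 < X ≤ 5.23) = P(X ≤ 5.23) - P(X ≤ 0.0)
                 = F(5.23) - F(0.0)
                 = 0.937457 - 0.000000
                 = 0.937457

So there's approximately a 93.7% chance that X falls in this range.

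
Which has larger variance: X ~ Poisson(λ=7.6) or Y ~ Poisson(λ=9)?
Y has larger variance (9.0000 > 7.6000)

Compute the variance for each distribution:

X ~ Poisson(λ=7.6):
Var(X) = 7.6000

Y ~ Poisson(λ=9):
Var(Y) = 9.0000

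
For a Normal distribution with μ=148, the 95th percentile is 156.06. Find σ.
σ = 4.9001

For X ~ Normal(μ, σ), the p-th percentile satisfies x = μ + z_p × σ,
where z_p = Φ⁻¹(p) is the standard normal quantile.

Step 1: z_{0.95} = Φ⁻¹(0.95) = 1.6449

Step 2: Solve for σ:
156.06 = 148 + 1.6449 × σ
σ = (156.06 - 148) / 1.6449
σ = 8.06 / 1.6449
σ = 4.9001

Verification: μ + z × σ = 148 + 1.6449 × 4.9001 = 156.06 ✓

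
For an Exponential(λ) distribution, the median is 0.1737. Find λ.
λ = 3.9905

For X ~ Exponential(λ), the CDF is F(x) = 1 - e^(-λx).
The median m satisfies F(m) = 0.5:
1 - e^(-λm) = 0.5
e^(-λm) = 0.5
λm = ln(2)
m = ln(2) / λ

Given m = 0.1737:
λ = ln(2) / 0.1737 = 0.693147 / 0.1737 = 3.9905

Verification: ln(2) / 3.9905 = 0.1737 ✓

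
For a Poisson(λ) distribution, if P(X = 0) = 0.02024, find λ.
λ = 3.9001

For a Poisson(λ) distribution, the PMF at 0 is:
P(X = 0) = λ^0 e^(-λ) / 0! = e^(-λ)

Given P(X = 0) = 0.02024:
e^(-λ) = 0.02024
-λ = ln(0.02024)
λ = -ln(0.02024) = 3.9001

Verification: e^(-3.9001) = 0.02024 ✓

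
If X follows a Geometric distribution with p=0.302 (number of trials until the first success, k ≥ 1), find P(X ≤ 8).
0.943657

We have X ~ Geometric(p=0.302) (number of trials until the first success, k ≥ 1).

The CDF gives us P(X ≤ k).

Using the CDF:
P(X ≤ 8) = 0.943657

This means there's approximately a 94.4% chance that X is at most 8.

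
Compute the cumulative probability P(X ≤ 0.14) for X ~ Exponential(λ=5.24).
0.519823

We have X ~ Exponential(λ=5.24).

The CDF gives us P(X ≤ k).

Using the CDF:
P(X ≤ 0.14) = 0.519823

This means there's approximately a 52.0% chance that X is at most 0.14.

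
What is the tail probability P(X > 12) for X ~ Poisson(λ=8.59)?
0.096456

We have X ~ Poisson(λ=8.59).

P(X > 12) = 1 - P(X ≤ 12)
                = 1 - F(12)
                = 1 - 0.903544
                = 0.096456

So there's approximately a 9.6% chance that X exceeds 12.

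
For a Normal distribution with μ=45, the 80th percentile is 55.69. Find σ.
σ = 12.7017

For X ~ Normal(μ, σ), the p-th percentile satisfies x = μ + z_p × σ,
where z_p = Φ⁻¹(p) is the standard normal quantile.

Step 1: z_{0.8} = Φ⁻¹(0.8) = 0.8416

Step 2: Solve for σ:
55.69 = 45 + 0.8416 × σ
σ = (55.69 - 45) / 0.8416
σ = 10.69 / 0.8416
σ = 12.7017

Verification: μ + z × σ = 45 + 0.8416 × 12.7017 = 55.69 ✓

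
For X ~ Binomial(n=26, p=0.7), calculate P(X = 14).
0.034810

We have X ~ Binomial(n=26, p=0.7).

For a Binomial distribution, the PMF gives us the probability of each outcome.

Using the PMF formula:
P(X = 14) = 0.034810

Rounded to 4 decimal places: 0.0348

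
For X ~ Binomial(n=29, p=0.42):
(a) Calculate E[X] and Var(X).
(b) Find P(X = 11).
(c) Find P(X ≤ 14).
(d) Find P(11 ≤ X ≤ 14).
(a) E[X] = 12.1800, Var(X) = 7.0644
(b) P(X = 11) = 0.136927
(c) P(X ≤ 14) = 0.809143
(d) P(11 ≤ X ≤ 14) = 0.543056

We have X ~ Binomial(n=29, p=0.42).

(a) Moments:
E[X] = 12.1800
Var(X) = 7.0644
σ = √Var(X) = 2.6579

(b) Point probability using PMF:
P(X = 11) = 0.136927

(c) Cumulative probability using CDF:
P(X ≤ 14) = F(14) = 0.809143

(d) Range probability:
P(11 ≤ X ≤ 14) = P(X ≤ 14) - P(X ≤ 10)
                   = F(14) - F(10)
                   = 0.809143 - 0.266087
                   = 0.543056

This means approximately 54.3% of outcomes fall in the interval [11, 14].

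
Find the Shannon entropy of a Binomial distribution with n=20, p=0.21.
2.0077 nats

We have X ~ Binomial(n=20, p=0.21).

The Shannon entropy measures the uncertainty or information content of the distribution.

For a Binomial distribution with n=20, p=0.21:
H(X) = 2.0077 nats

(In bits, this would be 2.8966 bits.)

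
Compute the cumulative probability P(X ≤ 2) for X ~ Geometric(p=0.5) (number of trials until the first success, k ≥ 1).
0.750000

We have X ~ Geometric(p=0.5) (number of trials until the first success, k ≥ 1).

The CDF gives us P(X ≤ k).

Using the CDF:
P(X ≤ 2) = 0.750000

This means there's approximately a 75.0% chance that X is at most 2.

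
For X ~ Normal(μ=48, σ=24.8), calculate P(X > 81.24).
0.090070

We have X ~ Normal(μ=48, σ=24.8).

P(X > 81.24) = 1 - P(X ≤ 81.24)
                = 1 - F(81.24)
                = 1 - 0.909930
                = 0.090070

So there's approximately a 9.0% chance that X exceeds 81.24.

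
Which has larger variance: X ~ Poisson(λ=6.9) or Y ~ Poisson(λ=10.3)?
Y has larger variance (10.3000 > 6.9000)

Compute the variance for each distribution:

X ~ Poisson(λ=6.9):
Var(X) = 6.9000

Y ~ Poisson(λ=10.3):
Var(Y) = 10.3000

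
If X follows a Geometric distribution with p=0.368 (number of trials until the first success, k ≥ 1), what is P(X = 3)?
0.146988

We have X ~ Geometric(p=0.368) (number of trials until the first success, k ≥ 1).

For a Geometric distribution, the PMF gives us the probability of each outcome.

Using the PMF formula:
P(X = 3) = 0.146988

Rounded to 4 decimal places: 0.1470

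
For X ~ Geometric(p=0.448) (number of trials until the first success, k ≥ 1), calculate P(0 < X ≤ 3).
0.831803

We have X ~ Geometric(p=0.448) (number of trials until the first success, k ≥ 1).

To find P(0 < X ≤ 3), we use:
P(0 < X ≤ 3) = P(X ≤ 3) - P(X ≤ 0)
                 = F(3) - F(0)
                 = 0.831803 - 0.000000
                 = 0.831803

So there's approximately a 83.2% chance that X falls in this range.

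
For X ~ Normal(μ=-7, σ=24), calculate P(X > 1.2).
0.366301

We have X ~ Normal(μ=-7, σ=24).

P(X > 1.2) = 1 - P(X ≤ 1.2)
                = 1 - F(1.2)
                = 1 - 0.633699
                = 0.366301

So there's approximately a 36.6% chance that X exceeds 1.2.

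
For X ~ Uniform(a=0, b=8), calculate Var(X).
5.3333

We have X ~ Uniform(a=0, b=8).

For a Uniform distribution with a=0, b=8:
Var(X) = 5.3333

The variance measures the spread of the distribution around the mean.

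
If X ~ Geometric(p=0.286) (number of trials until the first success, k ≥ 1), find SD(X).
2.9545

We have X ~ Geometric(p=0.286) (number of trials until the first success, k ≥ 1).

For a Geometric distribution with p=0.286 (number of trials until the first success, k ≥ 1):
σ = √Var(X) = 2.9545

The standard deviation is the square root of the variance.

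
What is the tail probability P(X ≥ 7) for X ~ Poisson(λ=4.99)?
0.236356

We have X ~ Poisson(λ=4.99).

For discrete distributions, P(X ≥ 7) = 1 - P(X ≤ 6).

P(X ≤ 6) = 0.763644
P(X ≥ 7) = 1 - 0.763644 = 0.236356

So there's approximately a 23.6% chance that X is at least 7.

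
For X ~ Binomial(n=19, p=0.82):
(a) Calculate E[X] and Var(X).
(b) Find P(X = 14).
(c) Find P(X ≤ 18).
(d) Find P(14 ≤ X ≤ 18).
(a) E[X] = 15.5800, Var(X) = 2.8044
(b) P(X = 14) = 0.136540
(c) P(X ≤ 18) = 0.976961
(d) P(14 ≤ X ≤ 18) = 0.865941

We have X ~ Binomial(n=19, p=0.82).

(a) Moments:
E[X] = 15.5800
Var(X) = 2.8044
σ = √Var(X) = 1.6746

(b) Point probability using PMF:
P(X = 14) = 0.136540

(c) Cumulative probability using CDF:
P(X ≤ 18) = F(18) = 0.976961

(d) Range probability:
P(14 ≤ X ≤ 18) = P(X ≤ 18) - P(X ≤ 13)
                   = F(18) - F(13)
                   = 0.976961 - 0.111020
                   = 0.865941

This means approximately 86.6% of outcomes fall in the interval [14, 18].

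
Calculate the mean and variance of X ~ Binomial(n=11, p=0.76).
E[X] = 8.3600, Var(X) = 2.0064

We have X ~ Binomial(n=11, p=0.76).

For a Binomial distribution with n=11, p=0.76:

Expected value:
E[X] = 8.3600

Variance:
Var(X) = 2.0064

Standard deviation:
σ = √Var(X) = 1.4165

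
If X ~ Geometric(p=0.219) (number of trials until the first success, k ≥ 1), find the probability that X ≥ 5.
0.372052

We have X ~ Geometric(p=0.219) (number of trials until the first success, k ≥ 1).

For discrete distributions, P(X ≥ 5) = 1 - P(X ≤ 4).

P(X ≤ 4) = 0.627948
P(X ≥ 5) = 1 - 0.627948 = 0.372052

So there's approximately a 37.2% chance that X is at least 5.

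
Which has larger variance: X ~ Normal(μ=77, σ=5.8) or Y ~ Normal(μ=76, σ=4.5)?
X has larger variance (33.6400 > 20.2500)

Compute the variance for each distribution:

X ~ Normal(μ=77, σ=5.8):
Var(X) = 33.6400

Y ~ Normal(μ=76, σ=4.5):
Var(Y) = 20.2500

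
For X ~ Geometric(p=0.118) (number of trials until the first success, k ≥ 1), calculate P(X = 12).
0.029651

We have X ~ Geometric(p=0.118) (number of trials until the first success, k ≥ 1).

For a Geometric distribution, the PMF gives us the probability of each outcome.

Using the PMF formula:
P(X = 12) = 0.029651

Rounded to 4 decimal places: 0.0297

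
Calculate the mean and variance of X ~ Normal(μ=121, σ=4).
E[X] = 121.0000, Var(X) = 16.0000

We have X ~ Normal(μ=121, σ=4).

For a Normal distribution with μ=121, σ=4:

Expected value:
E[X] = 121.0000

Variance:
Var(X) = 16.0000

Standard deviation:
σ = √Var(X) = 4.0000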